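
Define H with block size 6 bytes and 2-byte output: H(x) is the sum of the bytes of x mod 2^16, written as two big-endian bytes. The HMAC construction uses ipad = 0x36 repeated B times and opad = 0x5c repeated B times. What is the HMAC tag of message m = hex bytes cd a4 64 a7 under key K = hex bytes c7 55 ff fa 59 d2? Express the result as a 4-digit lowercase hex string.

033e

Key hex bytes c7 55 ff fa 59 d2 is exactly B = 6 bytes: K' = c7 55 ff fa 59 d2.
K' ⊕ ipad = f1 63 c9 cc 6f e4.  K' ⊕ opad = 9b 09 a3 a6 05 8e.
Inner input = (K'⊕ipad) ∥ m = f1 63 c9 cc 6f e4 ∥ cd a4 64 a7.
Inner hash: sum = 241+99+201+204+111+228+205+164+100+167 = 1720 → 06 b8.
Outer input = (K'⊕opad) ∥ inner = 9b 09 a3 a6 05 8e ∥ 06 b8.
Outer hash (tag): sum = 155+9+163+166+5+142+6+184 = 830 → 03 3e.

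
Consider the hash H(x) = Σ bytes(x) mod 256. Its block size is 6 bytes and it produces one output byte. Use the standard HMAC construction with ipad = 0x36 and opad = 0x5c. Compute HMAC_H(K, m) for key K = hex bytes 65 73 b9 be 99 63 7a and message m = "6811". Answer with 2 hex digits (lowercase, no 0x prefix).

Key hex bytes 65 73 b9 be 99 63 7a is 7 bytes > B = 6, so hash it first: H(key) = c5, then zero-pad to 6 bytes: K' = c5 00 00 00 00 00.
K' ⊕ ipad = f3 36 36 36 36 36.  K' ⊕ opad = 99 5c 5c 5c 5c 5c.
Inner input = (K'⊕ipad) ∥ m = f3 36 36 36 36 36 ∥ 36 38 31 31.
Inner hash: sum = 243+54+54+54+54+54+54+56+49+49 = 721; mod 256 = 209 → d1.
Outer input = (K'⊕opad) ∥ inner = 99 5c 5c 5c 5c 5c ∥ d1.
Outer hash (tag): sum = 153+92+92+92+92+92+209 = 822; mod 256 = 54 → 36.

36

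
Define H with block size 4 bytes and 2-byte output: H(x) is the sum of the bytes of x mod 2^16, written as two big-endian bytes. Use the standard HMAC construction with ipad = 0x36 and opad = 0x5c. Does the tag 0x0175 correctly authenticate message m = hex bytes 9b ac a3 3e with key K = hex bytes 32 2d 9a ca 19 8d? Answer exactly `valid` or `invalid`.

Key hex bytes 32 2d 9a ca 19 8d is 6 bytes > B = 4, so hash it first: H(key) = 02 69, then zero-pad to 4 bytes: K' = 02 69 00 00.
K' ⊕ ipad = 34 5f 36 36; K' ⊕ opad = 5e 35 5c 5c.
Inner hash: sum = 52+95+54+54+155+172+163+62 = 807 → 03 27.
Outer hash (recomputed tag): sum = 94+53+92+92+3+39 = 373 → 01 75.
Recomputed tag = 0175; claimed = 0175 → match.

valid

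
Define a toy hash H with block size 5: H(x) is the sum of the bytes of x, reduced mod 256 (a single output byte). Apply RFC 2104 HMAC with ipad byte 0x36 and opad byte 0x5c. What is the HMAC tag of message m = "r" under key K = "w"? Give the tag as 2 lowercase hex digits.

26

Key "w" = 77 is 1 byte ≤ B = 5; zero-pad to 5 bytes: K' = 77 00 00 00 00.
K' ⊕ ipad = 41 36 36 36 36.  K' ⊕ opad = 2b 5c 5c 5c 5c.
Inner input = (K'⊕ipad) ∥ m = 41 36 36 36 36 ∥ 72.
Inner hash: sum = 65+54+54+54+54+114 = 395; mod 256 = 139 → 8b.
Outer input = (K'⊕opad) ∥ inner = 2b 5c 5c 5c 5c ∥ 8b.
Outer hash (tag): sum = 43+92+92+92+92+139 = 550; mod 256 = 38 → 26.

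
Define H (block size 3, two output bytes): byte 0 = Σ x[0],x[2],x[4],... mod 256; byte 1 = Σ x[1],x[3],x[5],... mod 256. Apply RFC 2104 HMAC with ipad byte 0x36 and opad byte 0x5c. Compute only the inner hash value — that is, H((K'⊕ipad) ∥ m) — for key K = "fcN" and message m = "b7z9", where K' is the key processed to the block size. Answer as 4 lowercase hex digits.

3831

Key "fcN" = 66 63 4e is exactly B = 3 bytes: K' = 66 63 4e.
K' ⊕ ipad = 50 55 78.
Inner input = 50 55 78 ∥ 62 37 7a 39.
Inner hash: even-index sum = 312 mod 256 = 56; odd-index sum = 305 mod 256 = 49 → 38 31.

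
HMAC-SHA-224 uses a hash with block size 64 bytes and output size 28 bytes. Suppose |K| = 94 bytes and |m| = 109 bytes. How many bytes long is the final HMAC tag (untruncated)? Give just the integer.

The tag is one SHA-224 digest: 28 bytes.

28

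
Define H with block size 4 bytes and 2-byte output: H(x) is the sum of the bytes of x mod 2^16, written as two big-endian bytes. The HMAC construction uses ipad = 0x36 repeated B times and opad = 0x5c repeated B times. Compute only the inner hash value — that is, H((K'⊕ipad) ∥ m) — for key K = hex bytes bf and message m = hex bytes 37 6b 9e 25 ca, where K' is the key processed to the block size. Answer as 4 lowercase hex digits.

Key hex bytes bf is 1 byte ≤ B = 4; zero-pad to 4 bytes: K' = bf 00 00 00.
K' ⊕ ipad = 89 36 36 36.
Inner input = 89 36 36 36 ∥ 37 6b 9e 25 ca.
Inner hash: sum = 137+54+54+54+55+107+158+37+202 = 858 → 03 5a.

035a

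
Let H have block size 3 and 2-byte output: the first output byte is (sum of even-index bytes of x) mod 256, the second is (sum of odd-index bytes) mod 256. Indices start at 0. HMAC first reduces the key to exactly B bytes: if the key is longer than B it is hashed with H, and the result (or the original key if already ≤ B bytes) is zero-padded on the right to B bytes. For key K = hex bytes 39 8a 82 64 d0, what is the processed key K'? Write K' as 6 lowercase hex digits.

8bee00

|K| = 5 > B = 3, so first hash the key.
H(K): even-index sum = 395 mod 256 = 139; odd-index sum = 238 mod 256 = 238 → 8b ee.
Zero-pad H(K) = 8b ee to 3 bytes: K' = 8b ee 00.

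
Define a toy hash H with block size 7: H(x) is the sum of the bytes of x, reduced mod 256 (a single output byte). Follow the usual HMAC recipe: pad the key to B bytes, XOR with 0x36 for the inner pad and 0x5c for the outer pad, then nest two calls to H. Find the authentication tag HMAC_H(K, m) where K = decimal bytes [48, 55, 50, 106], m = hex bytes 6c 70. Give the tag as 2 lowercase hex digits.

74

Key decimal bytes [48, 55, 50, 106] = 30 37 32 6a is 4 bytes ≤ B = 7; zero-pad to 7 bytes: K' = 30 37 32 6a 00 00 00.
K' ⊕ ipad = 06 01 04 5c 36 36 36.  K' ⊕ opad = 6c 6b 6e 36 5c 5c 5c.
Inner input = (K'⊕ipad) ∥ m = 06 01 04 5c 36 36 36 ∥ 6c 70.
Inner hash: sum = 6+1+4+92+54+54+54+108+112 = 485; mod 256 = 229 → e5.
Outer input = (K'⊕opad) ∥ inner = 6c 6b 6e 36 5c 5c 5c ∥ e5.
Outer hash (tag): sum = 108+107+110+54+92+92+92+229 = 884; mod 256 = 116 → 74.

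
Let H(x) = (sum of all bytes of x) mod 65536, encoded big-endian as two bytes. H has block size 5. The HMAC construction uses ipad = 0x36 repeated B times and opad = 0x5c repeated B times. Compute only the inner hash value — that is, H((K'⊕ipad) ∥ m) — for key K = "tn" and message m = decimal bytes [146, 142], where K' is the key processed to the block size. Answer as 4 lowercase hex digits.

025c

Key "tn" = 74 6e is 2 bytes ≤ B = 5; zero-pad to 5 bytes: K' = 74 6e 00 00 00.
K' ⊕ ipad = 42 58 36 36 36.
Inner input = 42 58 36 36 36 ∥ 92 8e.
Inner hash: sum = 66+88+54+54+54+146+142 = 604 → 02 5c.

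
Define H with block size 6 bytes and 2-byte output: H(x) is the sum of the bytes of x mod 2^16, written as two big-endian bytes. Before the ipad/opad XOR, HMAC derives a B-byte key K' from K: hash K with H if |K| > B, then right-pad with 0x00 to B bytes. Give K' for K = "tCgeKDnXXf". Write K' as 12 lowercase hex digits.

|K| = 10 > B = 6, so first hash the key.
H(K): sum = 116+67+103+101+75+68+110+88+88+102 = 918 → 03 96.
Zero-pad H(K) = 03 96 to 6 bytes: K' = 03 96 00 00 00 00.

039600000000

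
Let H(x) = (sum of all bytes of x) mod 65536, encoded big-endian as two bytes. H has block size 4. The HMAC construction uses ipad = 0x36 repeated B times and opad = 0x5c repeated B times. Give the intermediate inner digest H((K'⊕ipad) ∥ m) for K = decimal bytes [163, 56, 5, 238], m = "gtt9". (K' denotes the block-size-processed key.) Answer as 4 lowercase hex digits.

Key decimal bytes [163, 56, 5, 238] = a3 38 05 ee is exactly B = 4 bytes: K' = a3 38 05 ee.
K' ⊕ ipad = 95 0e 33 d8.
Inner input = 95 0e 33 d8 ∥ 67 74 74 39.
Inner hash: sum = 149+14+51+216+103+116+116+57 = 822 → 03 36.

0336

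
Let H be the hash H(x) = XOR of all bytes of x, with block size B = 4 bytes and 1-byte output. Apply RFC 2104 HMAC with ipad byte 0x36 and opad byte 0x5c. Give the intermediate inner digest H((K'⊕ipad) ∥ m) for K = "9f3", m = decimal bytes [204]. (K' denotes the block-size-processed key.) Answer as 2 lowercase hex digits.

a0

Key "9f3" = 39 66 33 is 3 bytes ≤ B = 4; zero-pad to 4 bytes: K' = 39 66 33 00.
K' ⊕ ipad = 0f 50 05 36.
Inner input = 0f 50 05 36 ∥ cc.
Inner hash: XOR 0f⊕50⊕05⊕36⊕cc = a0.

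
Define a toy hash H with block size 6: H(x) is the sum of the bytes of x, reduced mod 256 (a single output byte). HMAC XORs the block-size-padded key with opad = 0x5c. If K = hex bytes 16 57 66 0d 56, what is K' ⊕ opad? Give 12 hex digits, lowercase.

Key hex bytes 16 57 66 0d 56 is 5 bytes ≤ B = 6; zero-pad to 6 bytes: K' = 16 57 66 0d 56 00.
XOR each byte with 0x5c: 16⊕5c=4a, 57⊕5c=0b, 66⊕5c=3a, 0d⊕5c=51, 56⊕5c=0a, 00⊕5c=5c.

4a0b3a510a5c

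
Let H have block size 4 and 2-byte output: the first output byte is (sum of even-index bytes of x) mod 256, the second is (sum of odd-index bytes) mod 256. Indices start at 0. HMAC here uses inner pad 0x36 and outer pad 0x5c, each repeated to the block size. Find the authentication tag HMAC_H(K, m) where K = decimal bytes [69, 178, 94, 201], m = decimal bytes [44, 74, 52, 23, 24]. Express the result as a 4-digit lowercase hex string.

Key decimal bytes [69, 178, 94, 201] = 45 b2 5e c9 is exactly B = 4 bytes: K' = 45 b2 5e c9.
K' ⊕ ipad = 73 84 68 ff.  K' ⊕ opad = 19 ee 02 95.
Inner input = (K'⊕ipad) ∥ m = 73 84 68 ff ∥ 2c 4a 34 17 18.
Inner hash: even-index sum = 339 mod 256 = 83; odd-index sum = 484 mod 256 = 228 → 53 e4.
Outer input = (K'⊕opad) ∥ inner = 19 ee 02 95 ∥ 53 e4.
Outer hash (tag): even-index sum = 110 mod 256 = 110; odd-index sum = 615 mod 256 = 103 → 6e 67.

6e67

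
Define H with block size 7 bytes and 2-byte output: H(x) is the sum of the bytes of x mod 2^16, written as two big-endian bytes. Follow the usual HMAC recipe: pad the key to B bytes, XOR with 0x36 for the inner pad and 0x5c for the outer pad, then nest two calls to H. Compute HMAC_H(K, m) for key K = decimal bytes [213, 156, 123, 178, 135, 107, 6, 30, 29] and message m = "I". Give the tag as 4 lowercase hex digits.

Key decimal bytes [213, 156, 123, 178, 135, 107, 6, 30, 29] = d5 9c 7b b2 87 6b 06 1e 1d is 9 bytes > B = 7, so hash it first: H(key) = 03 d1, then zero-pad to 7 bytes: K' = 03 d1 00 00 00 00 00.
K' ⊕ ipad = 35 e7 36 36 36 36 36.  K' ⊕ opad = 5f 8d 5c 5c 5c 5c 5c.
Inner input = (K'⊕ipad) ∥ m = 35 e7 36 36 36 36 36 ∥ 49.
Inner hash: sum = 53+231+54+54+54+54+54+73 = 627 → 02 73.
Outer input = (K'⊕opad) ∥ inner = 5f 8d 5c 5c 5c 5c 5c ∥ 02 73.
Outer hash (tag): sum = 95+141+92+92+92+92+92+2+115 = 813 → 03 2d.

032d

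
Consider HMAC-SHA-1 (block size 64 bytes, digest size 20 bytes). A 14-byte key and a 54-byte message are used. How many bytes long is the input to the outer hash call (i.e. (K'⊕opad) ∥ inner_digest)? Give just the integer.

Key is 14 ≤ 64 bytes, zero-padded: |K'| = 64.
Outer input = (K'⊕opad) ∥ H(inner) → 64 + 20 = 84 bytes.

84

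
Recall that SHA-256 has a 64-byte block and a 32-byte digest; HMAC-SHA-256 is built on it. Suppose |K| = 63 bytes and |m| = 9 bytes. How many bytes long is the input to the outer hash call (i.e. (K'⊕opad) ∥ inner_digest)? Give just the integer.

96

Key is 63 ≤ 64 bytes, zero-padded: |K'| = 64.
Outer input = (K'⊕opad) ∥ H(inner) → 64 + 32 = 96 bytes.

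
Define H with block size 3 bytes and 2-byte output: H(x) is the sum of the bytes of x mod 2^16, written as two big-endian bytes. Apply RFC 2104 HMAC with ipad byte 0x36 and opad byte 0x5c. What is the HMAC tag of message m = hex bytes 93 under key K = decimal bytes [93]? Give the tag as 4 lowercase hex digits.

0124

Key decimal bytes [93] = 5d is 1 byte ≤ B = 3; zero-pad to 3 bytes: K' = 5d 00 00.
K' ⊕ ipad = 6b 36 36.  K' ⊕ opad = 01 5c 5c.
Inner input = (K'⊕ipad) ∥ m = 6b 36 36 ∥ 93.
Inner hash: sum = 107+54+54+147 = 362 → 01 6a.
Outer input = (K'⊕opad) ∥ inner = 01 5c 5c ∥ 01 6a.
Outer hash (tag): sum = 1+92+92+1+106 = 292 → 01 24.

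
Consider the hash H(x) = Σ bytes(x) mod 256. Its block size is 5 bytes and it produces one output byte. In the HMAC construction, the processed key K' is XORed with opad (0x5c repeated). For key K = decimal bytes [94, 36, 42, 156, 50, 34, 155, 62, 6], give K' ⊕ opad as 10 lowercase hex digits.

275c5c5c5c

Key decimal bytes [94, 36, 42, 156, 50, 34, 155, 62, 6] = 5e 24 2a 9c 32 22 9b 3e 06 is 9 bytes > B = 5, so hash it first: H(key) = 7b, then zero-pad to 5 bytes: K' = 7b 00 00 00 00.
XOR each byte with 0x5c: 7b⊕5c=27, 00⊕5c=5c, 00⊕5c=5c, 00⊕5c=5c, 00⊕5c=5c.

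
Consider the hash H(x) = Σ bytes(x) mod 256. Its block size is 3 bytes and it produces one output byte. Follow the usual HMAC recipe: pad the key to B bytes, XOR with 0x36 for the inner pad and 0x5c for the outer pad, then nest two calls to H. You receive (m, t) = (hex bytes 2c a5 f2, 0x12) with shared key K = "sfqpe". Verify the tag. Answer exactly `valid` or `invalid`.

invalid

Key "sfqpe" = 73 66 71 70 65 is 5 bytes > B = 3, so hash it first: H(key) = 1f, then zero-pad to 3 bytes: K' = 1f 00 00.
K' ⊕ ipad = 29 36 36; K' ⊕ opad = 43 5c 5c.
Inner hash: sum = 41+54+54+44+165+242 = 600; mod 256 = 88 → 58.
Outer hash (recomputed tag): sum = 67+92+92+88 = 339; mod 256 = 83 → 53.
Recomputed tag = 53; claimed = 12 → mismatch.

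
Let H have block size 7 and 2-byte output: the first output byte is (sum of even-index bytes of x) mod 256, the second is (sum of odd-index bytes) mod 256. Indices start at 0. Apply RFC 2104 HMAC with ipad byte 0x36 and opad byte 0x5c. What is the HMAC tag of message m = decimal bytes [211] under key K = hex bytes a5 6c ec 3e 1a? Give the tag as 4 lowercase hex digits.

Key hex bytes a5 6c ec 3e 1a is 5 bytes ≤ B = 7; zero-pad to 7 bytes: K' = a5 6c ec 3e 1a 00 00.
K' ⊕ ipad = 93 5a da 08 2c 36 36.  K' ⊕ opad = f9 30 b0 62 46 5c 5c.
Inner input = (K'⊕ipad) ∥ m = 93 5a da 08 2c 36 36 ∥ d3.
Inner hash: even-index sum = 463 mod 256 = 207; odd-index sum = 363 mod 256 = 107 → cf 6b.
Outer input = (K'⊕opad) ∥ inner = f9 30 b0 62 46 5c 5c ∥ cf 6b.
Outer hash (tag): even-index sum = 694 mod 256 = 182; odd-index sum = 445 mod 256 = 189 → b6 bd.

b6bd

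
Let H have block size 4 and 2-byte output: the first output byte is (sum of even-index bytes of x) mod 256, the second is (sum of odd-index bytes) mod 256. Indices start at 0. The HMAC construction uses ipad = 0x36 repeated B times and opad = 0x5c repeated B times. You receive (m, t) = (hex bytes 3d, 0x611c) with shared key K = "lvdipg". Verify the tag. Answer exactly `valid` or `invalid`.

Key "lvdipg" = 6c 76 64 69 70 67 is 6 bytes > B = 4, so hash it first: H(key) = 40 46, then zero-pad to 4 bytes: K' = 40 46 00 00.
K' ⊕ ipad = 76 70 36 36; K' ⊕ opad = 1c 1a 5c 5c.
Inner hash: even-index sum = 233 mod 256 = 233; odd-index sum = 166 mod 256 = 166 → e9 a6.
Outer hash (recomputed tag): even-index sum = 353 mod 256 = 97; odd-index sum = 284 mod 256 = 28 → 61 1c.
Recomputed tag = 611c; claimed = 611c → match.

valid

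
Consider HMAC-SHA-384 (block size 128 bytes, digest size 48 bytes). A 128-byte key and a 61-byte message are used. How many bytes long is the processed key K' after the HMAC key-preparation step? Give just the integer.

128

Key is 128 ≤ 128 bytes, zero-padded: |K'| = 128.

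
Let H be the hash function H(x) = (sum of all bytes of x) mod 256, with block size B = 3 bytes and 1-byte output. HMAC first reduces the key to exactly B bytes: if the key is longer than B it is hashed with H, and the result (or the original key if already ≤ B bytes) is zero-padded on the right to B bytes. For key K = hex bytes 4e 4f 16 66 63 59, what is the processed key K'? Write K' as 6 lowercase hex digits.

|K| = 6 > B = 3, so first hash the key.
H(K): sum = 78+79+22+102+99+89 = 469; mod 256 = 213 → d5.
Zero-pad H(K) = d5 to 3 bytes: K' = d5 00 00.

d50000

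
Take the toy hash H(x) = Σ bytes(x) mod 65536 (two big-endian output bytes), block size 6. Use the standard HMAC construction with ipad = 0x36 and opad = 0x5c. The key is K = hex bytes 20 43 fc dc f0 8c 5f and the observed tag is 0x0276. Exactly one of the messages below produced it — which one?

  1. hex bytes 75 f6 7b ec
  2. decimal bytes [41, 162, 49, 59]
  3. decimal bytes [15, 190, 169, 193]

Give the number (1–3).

Key hex bytes 20 43 fc dc f0 8c 5f is 7 bytes > B = 6, so hash it first: H(key) = 04 16, then zero-pad to 6 bytes: K' = 04 16 00 00 00 00.
K' ⊕ ipad = 32 20 36 36 36 36; K' ⊕ opad = 58 4a 5c 5c 5c 5c.
m1: inner = H(32 20 36 36 36 36 75 f6 7b ec) = 03 fc; tag = H(58 4a 5c 5c 5c 5c 03 fc) = 0311
m2: inner = H(32 20 36 36 36 36 29 a2 31 3b) = 02 61; tag = H(58 4a 5c 5c 5c 5c 02 61) = 0275
m3: inner = H(32 20 36 36 36 36 0f be a9 c1) = 03 61; tag = H(58 4a 5c 5c 5c 5c 03 61) = 0276 ← matches

3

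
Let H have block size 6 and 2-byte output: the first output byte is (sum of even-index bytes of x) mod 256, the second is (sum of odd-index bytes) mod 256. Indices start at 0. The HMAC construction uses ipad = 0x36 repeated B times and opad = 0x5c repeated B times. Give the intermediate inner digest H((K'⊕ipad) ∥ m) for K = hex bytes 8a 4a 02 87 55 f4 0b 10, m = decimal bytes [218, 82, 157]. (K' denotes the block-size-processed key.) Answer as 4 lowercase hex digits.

Key hex bytes 8a 4a 02 87 55 f4 0b 10 is 8 bytes > B = 6, so hash it first: H(key) = ec d5, then zero-pad to 6 bytes: K' = ec d5 00 00 00 00.
K' ⊕ ipad = da e3 36 36 36 36.
Inner input = da e3 36 36 36 36 ∥ da 52 9d.
Inner hash: even-index sum = 701 mod 256 = 189; odd-index sum = 417 mod 256 = 161 → bd a1.

bda1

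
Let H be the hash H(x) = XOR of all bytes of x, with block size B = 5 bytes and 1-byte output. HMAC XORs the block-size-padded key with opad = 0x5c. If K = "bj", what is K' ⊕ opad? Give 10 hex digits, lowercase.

3e365c5c5c

Key "bj" = 62 6a is 2 bytes ≤ B = 5; zero-pad to 5 bytes: K' = 62 6a 00 00 00.
XOR each byte with 0x5c: 62⊕5c=3e, 6a⊕5c=36, 00⊕5c=5c, 00⊕5c=5c, 00⊕5c=5c.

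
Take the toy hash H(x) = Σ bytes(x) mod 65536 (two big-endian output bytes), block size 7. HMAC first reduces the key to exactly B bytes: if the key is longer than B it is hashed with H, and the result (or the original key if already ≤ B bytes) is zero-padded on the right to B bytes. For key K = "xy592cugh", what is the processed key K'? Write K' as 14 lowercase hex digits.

03380000000000

|K| = 9 > B = 7, so first hash the key.
H(K): sum = 120+121+53+57+50+99+117+103+104 = 824 → 03 38.
Zero-pad H(K) = 03 38 to 7 bytes: K' = 03 38 00 00 00 00 00.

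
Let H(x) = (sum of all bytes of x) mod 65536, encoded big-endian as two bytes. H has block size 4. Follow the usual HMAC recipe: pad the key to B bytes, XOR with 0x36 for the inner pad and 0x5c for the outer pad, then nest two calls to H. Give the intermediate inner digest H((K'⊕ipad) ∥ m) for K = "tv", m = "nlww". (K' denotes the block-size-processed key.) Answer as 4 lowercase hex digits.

Key "tv" = 74 76 is 2 bytes ≤ B = 4; zero-pad to 4 bytes: K' = 74 76 00 00.
K' ⊕ ipad = 42 40 36 36.
Inner input = 42 40 36 36 ∥ 6e 6c 77 77.
Inner hash: sum = 66+64+54+54+110+108+119+119 = 694 → 02 b6.

02b6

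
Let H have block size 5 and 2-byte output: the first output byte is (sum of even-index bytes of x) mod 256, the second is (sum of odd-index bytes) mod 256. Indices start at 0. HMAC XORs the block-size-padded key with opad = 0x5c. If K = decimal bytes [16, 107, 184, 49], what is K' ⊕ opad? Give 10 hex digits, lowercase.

4c37e46d5c

Key decimal bytes [16, 107, 184, 49] = 10 6b b8 31 is 4 bytes ≤ B = 5; zero-pad to 5 bytes: K' = 10 6b b8 31 00.
XOR each byte with 0x5c: 10⊕5c=4c, 6b⊕5c=37, b8⊕5c=e4, 31⊕5c=6d, 00⊕5c=5c.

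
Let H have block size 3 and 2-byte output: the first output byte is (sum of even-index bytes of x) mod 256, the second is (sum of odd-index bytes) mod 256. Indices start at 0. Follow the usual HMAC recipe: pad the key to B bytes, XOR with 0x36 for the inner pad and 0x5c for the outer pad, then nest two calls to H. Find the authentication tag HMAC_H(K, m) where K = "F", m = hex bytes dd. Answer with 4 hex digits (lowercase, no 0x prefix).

8902

Key "F" = 46 is 1 byte ≤ B = 3; zero-pad to 3 bytes: K' = 46 00 00.
K' ⊕ ipad = 70 36 36.  K' ⊕ opad = 1a 5c 5c.
Inner input = (K'⊕ipad) ∥ m = 70 36 36 ∥ dd.
Inner hash: even-index sum = 166 mod 256 = 166; odd-index sum = 275 mod 256 = 19 → a6 13.
Outer input = (K'⊕opad) ∥ inner = 1a 5c 5c ∥ a6 13.
Outer hash (tag): even-index sum = 137 mod 256 = 137; odd-index sum = 258 mod 256 = 2 → 89 02.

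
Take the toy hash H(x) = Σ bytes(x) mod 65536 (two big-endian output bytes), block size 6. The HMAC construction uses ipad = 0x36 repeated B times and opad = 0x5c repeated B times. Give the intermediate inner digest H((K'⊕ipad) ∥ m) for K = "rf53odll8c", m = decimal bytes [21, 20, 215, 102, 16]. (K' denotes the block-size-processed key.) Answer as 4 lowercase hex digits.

0333

Key "rf53odll8c" = 72 66 35 33 6f 64 6c 6c 38 63 is 10 bytes > B = 6, so hash it first: H(key) = 03 86, then zero-pad to 6 bytes: K' = 03 86 00 00 00 00.
K' ⊕ ipad = 35 b0 36 36 36 36.
Inner input = 35 b0 36 36 36 36 ∥ 15 14 d7 66 10.
Inner hash: sum = 53+176+54+54+54+54+21+20+215+102+16 = 819 → 03 33.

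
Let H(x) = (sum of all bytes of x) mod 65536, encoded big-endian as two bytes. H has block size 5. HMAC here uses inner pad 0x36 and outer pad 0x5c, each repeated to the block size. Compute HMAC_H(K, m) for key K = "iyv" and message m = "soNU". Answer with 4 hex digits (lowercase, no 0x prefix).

021d

Key "iyv" = 69 79 76 is 3 bytes ≤ B = 5; zero-pad to 5 bytes: K' = 69 79 76 00 00.
K' ⊕ ipad = 5f 4f 40 36 36.  K' ⊕ opad = 35 25 2a 5c 5c.
Inner input = (K'⊕ipad) ∥ m = 5f 4f 40 36 36 ∥ 73 6f 4e 55.
Inner hash: sum = 95+79+64+54+54+115+111+78+85 = 735 → 02 df.
Outer input = (K'⊕opad) ∥ inner = 35 25 2a 5c 5c ∥ 02 df.
Outer hash (tag): sum = 53+37+42+92+92+2+223 = 541 → 02 1d.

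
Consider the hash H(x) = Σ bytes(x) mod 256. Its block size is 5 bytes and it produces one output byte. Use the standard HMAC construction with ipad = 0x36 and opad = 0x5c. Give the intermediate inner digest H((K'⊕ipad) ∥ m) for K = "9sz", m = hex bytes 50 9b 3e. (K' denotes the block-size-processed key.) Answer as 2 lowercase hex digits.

35

Key "9sz" = 39 73 7a is 3 bytes ≤ B = 5; zero-pad to 5 bytes: K' = 39 73 7a 00 00.
K' ⊕ ipad = 0f 45 4c 36 36.
Inner input = 0f 45 4c 36 36 ∥ 50 9b 3e.
Inner hash: sum = 15+69+76+54+54+80+155+62 = 565; mod 256 = 53 → 35.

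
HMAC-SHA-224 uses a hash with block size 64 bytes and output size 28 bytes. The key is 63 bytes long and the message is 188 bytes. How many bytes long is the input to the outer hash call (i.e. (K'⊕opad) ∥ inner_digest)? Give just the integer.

Key is 63 ≤ 64 bytes, zero-padded: |K'| = 64.
Outer input = (K'⊕opad) ∥ H(inner) → 64 + 28 = 92 bytes.

92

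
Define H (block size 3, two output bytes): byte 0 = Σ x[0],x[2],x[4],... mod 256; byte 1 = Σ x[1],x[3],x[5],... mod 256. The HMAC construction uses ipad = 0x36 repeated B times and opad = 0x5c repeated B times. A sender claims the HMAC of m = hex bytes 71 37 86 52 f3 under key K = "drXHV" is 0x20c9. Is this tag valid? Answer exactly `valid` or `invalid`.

Key "drXHV" = 64 72 58 48 56 is 5 bytes > B = 3, so hash it first: H(key) = 12 ba, then zero-pad to 3 bytes: K' = 12 ba 00.
K' ⊕ ipad = 24 8c 36; K' ⊕ opad = 4e e6 5c.
Inner hash: even-index sum = 227 mod 256 = 227; odd-index sum = 630 mod 256 = 118 → e3 76.
Outer hash (recomputed tag): even-index sum = 288 mod 256 = 32; odd-index sum = 457 mod 256 = 201 → 20 c9.
Recomputed tag = 20c9; claimed = 20c9 → match.

valid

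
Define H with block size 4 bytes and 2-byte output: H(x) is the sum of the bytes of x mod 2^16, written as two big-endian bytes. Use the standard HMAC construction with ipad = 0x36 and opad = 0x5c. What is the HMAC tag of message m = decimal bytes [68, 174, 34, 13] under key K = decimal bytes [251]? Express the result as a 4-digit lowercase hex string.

024d

Key decimal bytes [251] = fb is 1 byte ≤ B = 4; zero-pad to 4 bytes: K' = fb 00 00 00.
K' ⊕ ipad = cd 36 36 36.  K' ⊕ opad = a7 5c 5c 5c.
Inner input = (K'⊕ipad) ∥ m = cd 36 36 36 ∥ 44 ae 22 0d.
Inner hash: sum = 205+54+54+54+68+174+34+13 = 656 → 02 90.
Outer input = (K'⊕opad) ∥ inner = a7 5c 5c 5c ∥ 02 90.
Outer hash (tag): sum = 167+92+92+92+2+144 = 589 → 02 4d.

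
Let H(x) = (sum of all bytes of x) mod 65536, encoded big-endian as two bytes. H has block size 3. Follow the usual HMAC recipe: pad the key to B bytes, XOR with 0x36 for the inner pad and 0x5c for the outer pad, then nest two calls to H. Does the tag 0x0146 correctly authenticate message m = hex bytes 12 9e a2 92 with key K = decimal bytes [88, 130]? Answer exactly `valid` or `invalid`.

Key decimal bytes [88, 130] = 58 82 is 2 bytes ≤ B = 3; zero-pad to 3 bytes: K' = 58 82 00.
K' ⊕ ipad = 6e b4 36; K' ⊕ opad = 04 de 5c.
Inner hash: sum = 110+180+54+18+158+162+146 = 828 → 03 3c.
Outer hash (recomputed tag): sum = 4+222+92+3+60 = 381 → 01 7d.
Recomputed tag = 017d; claimed = 0146 → mismatch.

invalid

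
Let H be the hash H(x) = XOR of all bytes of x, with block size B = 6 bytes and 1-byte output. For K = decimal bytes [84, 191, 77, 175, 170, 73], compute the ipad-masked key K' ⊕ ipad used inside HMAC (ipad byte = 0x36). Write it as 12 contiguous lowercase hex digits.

62897b999c7f

Key decimal bytes [84, 191, 77, 175, 170, 73] = 54 bf 4d af aa 49 is exactly B = 6 bytes: K' = 54 bf 4d af aa 49.
XOR each byte with 0x36: 54⊕36=62, bf⊕36=89, 4d⊕36=7b, af⊕36=99, aa⊕36=9c, 49⊕36=7f.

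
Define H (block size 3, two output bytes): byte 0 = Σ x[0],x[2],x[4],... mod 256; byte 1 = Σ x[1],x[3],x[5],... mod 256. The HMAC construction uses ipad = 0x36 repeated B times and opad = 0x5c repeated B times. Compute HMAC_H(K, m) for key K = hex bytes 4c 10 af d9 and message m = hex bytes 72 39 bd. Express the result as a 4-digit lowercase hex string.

Key hex bytes 4c 10 af d9 is 4 bytes > B = 3, so hash it first: H(key) = fb e9, then zero-pad to 3 bytes: K' = fb e9 00.
K' ⊕ ipad = cd df 36.  K' ⊕ opad = a7 b5 5c.
Inner input = (K'⊕ipad) ∥ m = cd df 36 ∥ 72 39 bd.
Inner hash: even-index sum = 316 mod 256 = 60; odd-index sum = 526 mod 256 = 14 → 3c 0e.
Outer input = (K'⊕opad) ∥ inner = a7 b5 5c ∥ 3c 0e.
Outer hash (tag): even-index sum = 273 mod 256 = 17; odd-index sum = 241 mod 256 = 241 → 11 f1.

11f1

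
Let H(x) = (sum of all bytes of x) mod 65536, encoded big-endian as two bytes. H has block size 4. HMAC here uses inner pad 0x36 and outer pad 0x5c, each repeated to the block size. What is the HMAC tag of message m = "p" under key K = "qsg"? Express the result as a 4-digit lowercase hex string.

0177

Key "qsg" = 71 73 67 is 3 bytes ≤ B = 4; zero-pad to 4 bytes: K' = 71 73 67 00.
K' ⊕ ipad = 47 45 51 36.  K' ⊕ opad = 2d 2f 3b 5c.
Inner input = (K'⊕ipad) ∥ m = 47 45 51 36 ∥ 70.
Inner hash: sum = 71+69+81+54+112 = 387 → 01 83.
Outer input = (K'⊕opad) ∥ inner = 2d 2f 3b 5c ∥ 01 83.
Outer hash (tag): sum = 45+47+59+92+1+131 = 375 → 01 77.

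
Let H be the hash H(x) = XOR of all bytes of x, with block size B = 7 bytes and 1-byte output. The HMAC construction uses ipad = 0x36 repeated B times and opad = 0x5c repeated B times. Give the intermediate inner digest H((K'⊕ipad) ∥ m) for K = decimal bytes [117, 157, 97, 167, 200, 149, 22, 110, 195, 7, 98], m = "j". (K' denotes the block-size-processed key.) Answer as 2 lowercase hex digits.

Key decimal bytes [117, 157, 97, 167, 200, 149, 22, 110, 195, 7, 98] = 75 9d 61 a7 c8 95 16 6e c3 07 62 is 11 bytes > B = 7, so hash it first: H(key) = ad, then zero-pad to 7 bytes: K' = ad 00 00 00 00 00 00.
K' ⊕ ipad = 9b 36 36 36 36 36 36.
Inner input = 9b 36 36 36 36 36 36 ∥ 6a.
Inner hash: XOR 9b⊕36⊕36⊕36⊕36⊕36⊕36⊕6a = f1.

f1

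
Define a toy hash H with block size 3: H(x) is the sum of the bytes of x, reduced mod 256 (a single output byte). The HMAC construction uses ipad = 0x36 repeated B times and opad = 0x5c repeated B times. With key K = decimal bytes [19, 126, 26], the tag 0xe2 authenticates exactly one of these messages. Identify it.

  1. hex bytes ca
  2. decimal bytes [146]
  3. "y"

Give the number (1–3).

Key decimal bytes [19, 126, 26] = 13 7e 1a is exactly B = 3 bytes: K' = 13 7e 1a.
K' ⊕ ipad = 25 48 2c; K' ⊕ opad = 4f 22 46.
m1: inner = H(25 48 2c ca) = 63; tag = H(4f 22 46 63) = 1a
m2: inner = H(25 48 2c 92) = 2b; tag = H(4f 22 46 2b) = e2 ← matches
m3: inner = H(25 48 2c 79) = 12; tag = H(4f 22 46 12) = c9

2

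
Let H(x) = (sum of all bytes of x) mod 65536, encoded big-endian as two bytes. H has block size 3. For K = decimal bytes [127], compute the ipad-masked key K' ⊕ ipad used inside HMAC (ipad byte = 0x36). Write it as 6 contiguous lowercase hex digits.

Key decimal bytes [127] = 7f is 1 byte ≤ B = 3; zero-pad to 3 bytes: K' = 7f 00 00.
XOR each byte with 0x36: 7f⊕36=49, 00⊕36=36, 00⊕36=36.

493636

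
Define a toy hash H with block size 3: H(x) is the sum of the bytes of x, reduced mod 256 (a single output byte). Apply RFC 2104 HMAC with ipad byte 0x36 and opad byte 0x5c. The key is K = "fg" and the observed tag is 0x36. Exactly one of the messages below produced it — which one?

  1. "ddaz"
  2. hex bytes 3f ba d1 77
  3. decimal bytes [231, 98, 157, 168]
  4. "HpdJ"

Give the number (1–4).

Key "fg" = 66 67 is 2 bytes ≤ B = 3; zero-pad to 3 bytes: K' = 66 67 00.
K' ⊕ ipad = 50 51 36; K' ⊕ opad = 3a 3b 5c.
m1: inner = H(50 51 36 64 64 61 7a) = 7a; tag = H(3a 3b 5c 7a) = 4b
m2: inner = H(50 51 36 3f ba d1 77) = 18; tag = H(3a 3b 5c 18) = e9
m3: inner = H(50 51 36 e7 62 9d a8) = 65; tag = H(3a 3b 5c 65) = 36 ← matches
m4: inner = H(50 51 36 48 70 64 4a) = 3d; tag = H(3a 3b 5c 3d) = 0e

3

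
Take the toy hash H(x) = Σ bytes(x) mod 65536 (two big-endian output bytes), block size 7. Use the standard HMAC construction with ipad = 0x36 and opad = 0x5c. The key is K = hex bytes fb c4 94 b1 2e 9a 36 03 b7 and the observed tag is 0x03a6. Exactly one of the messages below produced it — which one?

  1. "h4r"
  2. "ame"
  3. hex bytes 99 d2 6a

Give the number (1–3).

3

Key hex bytes fb c4 94 b1 2e 9a 36 03 b7 is 9 bytes > B = 7, so hash it first: H(key) = 04 bc, then zero-pad to 7 bytes: K' = 04 bc 00 00 00 00 00.
K' ⊕ ipad = 32 8a 36 36 36 36 36; K' ⊕ opad = 58 e0 5c 5c 5c 5c 5c.
m1: inner = H(32 8a 36 36 36 36 36 68 34 72) = 02 d8; tag = H(58 e0 5c 5c 5c 5c 5c 02 d8) = 03de
m2: inner = H(32 8a 36 36 36 36 36 61 6d 65) = 02 fd; tag = H(58 e0 5c 5c 5c 5c 5c 02 fd) = 0403
m3: inner = H(32 8a 36 36 36 36 36 99 d2 6a) = 03 9f; tag = H(58 e0 5c 5c 5c 5c 5c 03 9f) = 03a6 ← matches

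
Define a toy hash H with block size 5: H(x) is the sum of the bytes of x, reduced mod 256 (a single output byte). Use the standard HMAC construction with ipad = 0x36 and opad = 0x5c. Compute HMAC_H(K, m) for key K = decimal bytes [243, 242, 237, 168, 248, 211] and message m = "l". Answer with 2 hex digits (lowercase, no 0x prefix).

40

Key decimal bytes [243, 242, 237, 168, 248, 211] = f3 f2 ed a8 f8 d3 is 6 bytes > B = 5, so hash it first: H(key) = 45, then zero-pad to 5 bytes: K' = 45 00 00 00 00.
K' ⊕ ipad = 73 36 36 36 36.  K' ⊕ opad = 19 5c 5c 5c 5c.
Inner input = (K'⊕ipad) ∥ m = 73 36 36 36 36 ∥ 6c.
Inner hash: sum = 115+54+54+54+54+108 = 439; mod 256 = 183 → b7.
Outer input = (K'⊕opad) ∥ inner = 19 5c 5c 5c 5c ∥ b7.
Outer hash (tag): sum = 25+92+92+92+92+183 = 576; mod 256 = 64 → 40.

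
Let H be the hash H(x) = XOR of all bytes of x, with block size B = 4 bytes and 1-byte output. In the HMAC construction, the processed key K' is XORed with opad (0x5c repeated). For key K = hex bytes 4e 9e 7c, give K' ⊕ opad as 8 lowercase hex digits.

Key hex bytes 4e 9e 7c is 3 bytes ≤ B = 4; zero-pad to 4 bytes: K' = 4e 9e 7c 00.
XOR each byte with 0x5c: 4e⊕5c=12, 9e⊕5c=c2, 7c⊕5c=20, 00⊕5c=5c.

12c2205c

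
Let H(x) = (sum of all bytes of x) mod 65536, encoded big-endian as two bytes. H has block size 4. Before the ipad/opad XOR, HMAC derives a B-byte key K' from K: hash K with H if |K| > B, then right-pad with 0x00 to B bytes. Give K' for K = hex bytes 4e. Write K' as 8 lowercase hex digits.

4e000000

Key hex bytes 4e is 1 byte ≤ B = 4; zero-pad to 4 bytes: K' = 4e 00 00 00.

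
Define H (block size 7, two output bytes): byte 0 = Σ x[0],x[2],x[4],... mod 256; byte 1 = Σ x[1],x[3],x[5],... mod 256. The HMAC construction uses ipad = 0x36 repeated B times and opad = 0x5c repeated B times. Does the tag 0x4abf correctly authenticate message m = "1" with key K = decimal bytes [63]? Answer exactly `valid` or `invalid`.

valid

Key decimal bytes [63] = 3f is 1 byte ≤ B = 7; zero-pad to 7 bytes: K' = 3f 00 00 00 00 00 00.
K' ⊕ ipad = 09 36 36 36 36 36 36; K' ⊕ opad = 63 5c 5c 5c 5c 5c 5c.
Inner hash: even-index sum = 171 mod 256 = 171; odd-index sum = 211 mod 256 = 211 → ab d3.
Outer hash (recomputed tag): even-index sum = 586 mod 256 = 74; odd-index sum = 447 mod 256 = 191 → 4a bf.
Recomputed tag = 4abf; claimed = 4abf → match.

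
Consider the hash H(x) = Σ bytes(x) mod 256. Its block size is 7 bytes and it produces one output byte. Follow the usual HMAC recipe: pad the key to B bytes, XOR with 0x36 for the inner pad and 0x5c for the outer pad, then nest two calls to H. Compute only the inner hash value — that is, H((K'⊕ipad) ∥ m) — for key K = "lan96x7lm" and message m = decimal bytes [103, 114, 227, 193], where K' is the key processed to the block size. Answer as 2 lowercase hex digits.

Key "lan96x7lm" = 6c 61 6e 39 36 78 37 6c 6d is 9 bytes > B = 7, so hash it first: H(key) = 32, then zero-pad to 7 bytes: K' = 32 00 00 00 00 00 00.
K' ⊕ ipad = 04 36 36 36 36 36 36.
Inner input = 04 36 36 36 36 36 36 ∥ 67 72 e3 c1.
Inner hash: sum = 4+54+54+54+54+54+54+103+114+227+193 = 965; mod 256 = 197 → c5.

c5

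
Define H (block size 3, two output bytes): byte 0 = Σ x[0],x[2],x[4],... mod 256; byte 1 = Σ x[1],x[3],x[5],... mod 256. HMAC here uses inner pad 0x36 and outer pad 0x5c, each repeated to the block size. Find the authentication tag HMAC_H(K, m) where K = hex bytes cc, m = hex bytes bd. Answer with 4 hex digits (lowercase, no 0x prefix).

df8c

Key hex bytes cc is 1 byte ≤ B = 3; zero-pad to 3 bytes: K' = cc 00 00.
K' ⊕ ipad = fa 36 36.  K' ⊕ opad = 90 5c 5c.
Inner input = (K'⊕ipad) ∥ m = fa 36 36 ∥ bd.
Inner hash: even-index sum = 304 mod 256 = 48; odd-index sum = 243 mod 256 = 243 → 30 f3.
Outer input = (K'⊕opad) ∥ inner = 90 5c 5c ∥ 30 f3.
Outer hash (tag): even-index sum = 479 mod 256 = 223; odd-index sum = 140 mod 256 = 140 → df 8c.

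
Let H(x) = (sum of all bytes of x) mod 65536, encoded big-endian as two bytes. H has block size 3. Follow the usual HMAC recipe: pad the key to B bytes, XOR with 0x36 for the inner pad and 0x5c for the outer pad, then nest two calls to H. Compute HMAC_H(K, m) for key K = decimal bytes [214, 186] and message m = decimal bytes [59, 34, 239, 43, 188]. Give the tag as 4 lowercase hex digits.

02a4

Key decimal bytes [214, 186] = d6 ba is 2 bytes ≤ B = 3; zero-pad to 3 bytes: K' = d6 ba 00.
K' ⊕ ipad = e0 8c 36.  K' ⊕ opad = 8a e6 5c.
Inner input = (K'⊕ipad) ∥ m = e0 8c 36 ∥ 3b 22 ef 2b bc.
Inner hash: sum = 224+140+54+59+34+239+43+188 = 981 → 03 d5.
Outer input = (K'⊕opad) ∥ inner = 8a e6 5c ∥ 03 d5.
Outer hash (tag): sum = 138+230+92+3+213 = 676 → 02 a4.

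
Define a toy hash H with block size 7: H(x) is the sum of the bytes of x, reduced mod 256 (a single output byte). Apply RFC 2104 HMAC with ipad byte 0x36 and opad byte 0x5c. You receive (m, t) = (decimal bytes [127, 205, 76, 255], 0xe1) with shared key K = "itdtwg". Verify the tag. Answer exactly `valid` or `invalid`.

Key "itdtwg" = 69 74 64 74 77 67 is 6 bytes ≤ B = 7; zero-pad to 7 bytes: K' = 69 74 64 74 77 67 00.
K' ⊕ ipad = 5f 42 52 42 41 51 36; K' ⊕ opad = 35 28 38 28 2b 3b 5c.
Inner hash: sum = 95+66+82+66+65+81+54+127+205+76+255 = 1172; mod 256 = 148 → 94.
Outer hash (recomputed tag): sum = 53+40+56+40+43+59+92+148 = 531; mod 256 = 19 → 13.
Recomputed tag = 13; claimed = e1 → mismatch.

invalid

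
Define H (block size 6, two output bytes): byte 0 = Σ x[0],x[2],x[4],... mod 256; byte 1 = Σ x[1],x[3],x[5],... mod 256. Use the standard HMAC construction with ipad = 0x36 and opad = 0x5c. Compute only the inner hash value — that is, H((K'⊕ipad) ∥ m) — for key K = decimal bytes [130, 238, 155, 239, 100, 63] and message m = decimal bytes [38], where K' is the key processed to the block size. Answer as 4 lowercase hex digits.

Key decimal bytes [130, 238, 155, 239, 100, 63] = 82 ee 9b ef 64 3f is exactly B = 6 bytes: K' = 82 ee 9b ef 64 3f.
K' ⊕ ipad = b4 d8 ad d9 52 09.
Inner input = b4 d8 ad d9 52 09 ∥ 26.
Inner hash: even-index sum = 473 mod 256 = 217; odd-index sum = 442 mod 256 = 186 → d9 ba.

d9ba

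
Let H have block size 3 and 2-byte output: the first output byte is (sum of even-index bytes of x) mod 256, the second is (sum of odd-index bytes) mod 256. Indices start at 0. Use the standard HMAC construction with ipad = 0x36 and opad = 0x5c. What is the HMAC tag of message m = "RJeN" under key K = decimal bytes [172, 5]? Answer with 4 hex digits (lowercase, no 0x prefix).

36c1

Key decimal bytes [172, 5] = ac 05 is 2 bytes ≤ B = 3; zero-pad to 3 bytes: K' = ac 05 00.
K' ⊕ ipad = 9a 33 36.  K' ⊕ opad = f0 59 5c.
Inner input = (K'⊕ipad) ∥ m = 9a 33 36 ∥ 52 4a 65 4e.
Inner hash: even-index sum = 360 mod 256 = 104; odd-index sum = 234 mod 256 = 234 → 68 ea.
Outer input = (K'⊕opad) ∥ inner = f0 59 5c ∥ 68 ea.
Outer hash (tag): even-index sum = 566 mod 256 = 54; odd-index sum = 193 mod 256 = 193 → 36 c1.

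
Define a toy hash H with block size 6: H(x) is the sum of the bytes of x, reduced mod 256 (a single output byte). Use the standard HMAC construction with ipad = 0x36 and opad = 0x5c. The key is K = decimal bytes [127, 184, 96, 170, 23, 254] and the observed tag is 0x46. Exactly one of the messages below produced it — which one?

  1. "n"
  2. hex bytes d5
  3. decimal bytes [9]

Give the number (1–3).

Key decimal bytes [127, 184, 96, 170, 23, 254] = 7f b8 60 aa 17 fe is exactly B = 6 bytes: K' = 7f b8 60 aa 17 fe.
K' ⊕ ipad = 49 8e 56 9c 21 c8; K' ⊕ opad = 23 e4 3c f6 4b a2.
m1: inner = H(49 8e 56 9c 21 c8 6e) = 20; tag = H(23 e4 3c f6 4b a2 20) = 46 ← matches
m2: inner = H(49 8e 56 9c 21 c8 d5) = 87; tag = H(23 e4 3c f6 4b a2 87) = ad
m3: inner = H(49 8e 56 9c 21 c8 09) = bb; tag = H(23 e4 3c f6 4b a2 bb) = e1

1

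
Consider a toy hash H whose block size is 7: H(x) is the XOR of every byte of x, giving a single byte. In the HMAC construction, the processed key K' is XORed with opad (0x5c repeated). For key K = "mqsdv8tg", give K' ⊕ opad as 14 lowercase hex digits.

0a5c5c5c5c5c5c

Key "mqsdv8tg" = 6d 71 73 64 76 38 74 67 is 8 bytes > B = 7, so hash it first: H(key) = 56, then zero-pad to 7 bytes: K' = 56 00 00 00 00 00 00.
XOR each byte with 0x5c: 56⊕5c=0a, 00⊕5c=5c, 00⊕5c=5c, 00⊕5c=5c, 00⊕5c=5c, 00⊕5c=5c, 00⊕5c=5c.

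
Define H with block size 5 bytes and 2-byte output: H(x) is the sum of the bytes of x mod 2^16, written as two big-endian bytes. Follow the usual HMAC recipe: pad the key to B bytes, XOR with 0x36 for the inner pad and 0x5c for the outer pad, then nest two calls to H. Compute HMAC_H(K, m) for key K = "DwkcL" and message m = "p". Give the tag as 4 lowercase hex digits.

Key "DwkcL" = 44 77 6b 63 4c is exactly B = 5 bytes: K' = 44 77 6b 63 4c.
K' ⊕ ipad = 72 41 5d 55 7a.  K' ⊕ opad = 18 2b 37 3f 10.
Inner input = (K'⊕ipad) ∥ m = 72 41 5d 55 7a ∥ 70.
Inner hash: sum = 114+65+93+85+122+112 = 591 → 02 4f.
Outer input = (K'⊕opad) ∥ inner = 18 2b 37 3f 10 ∥ 02 4f.
Outer hash (tag): sum = 24+43+55+63+16+2+79 = 282 → 01 1a.

011a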